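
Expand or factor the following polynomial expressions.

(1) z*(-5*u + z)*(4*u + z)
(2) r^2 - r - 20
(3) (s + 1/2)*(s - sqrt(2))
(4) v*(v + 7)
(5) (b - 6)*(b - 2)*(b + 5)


(1) = -20*u^2*z - u*z^2 + z^3
(2) = (r - 5)*(r + 4)
(3) = s^2 - sqrt(2)*s + s/2 - sqrt(2)/2
(4) = v^2 + 7*v
(5) = b^3 - 3*b^2 - 28*b + 60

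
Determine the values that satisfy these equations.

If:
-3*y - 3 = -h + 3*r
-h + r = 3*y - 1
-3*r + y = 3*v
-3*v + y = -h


Then:
h = 6/5
r = -2/5
v = 1/3
y = -1/5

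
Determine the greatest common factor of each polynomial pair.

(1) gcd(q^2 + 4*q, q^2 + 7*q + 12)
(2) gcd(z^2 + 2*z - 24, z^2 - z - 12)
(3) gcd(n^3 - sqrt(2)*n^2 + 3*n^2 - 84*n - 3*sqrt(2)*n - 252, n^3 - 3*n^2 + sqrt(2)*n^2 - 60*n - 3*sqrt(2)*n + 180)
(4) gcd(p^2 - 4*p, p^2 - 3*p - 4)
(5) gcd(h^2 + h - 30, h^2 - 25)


(1) = q + 4
(2) = z - 4
(3) = n + 6*sqrt(2)
(4) = p - 4
(5) = gcd((h - 5)*(h + 6), (h - 5)*(h + 5)) = h - 5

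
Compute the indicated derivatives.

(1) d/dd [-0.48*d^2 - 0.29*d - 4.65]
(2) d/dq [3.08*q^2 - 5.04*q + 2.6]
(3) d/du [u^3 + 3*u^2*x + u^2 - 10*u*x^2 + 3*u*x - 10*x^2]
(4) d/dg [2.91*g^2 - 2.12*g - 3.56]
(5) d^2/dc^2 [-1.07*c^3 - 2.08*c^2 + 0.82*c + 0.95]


(1) = -0.96*d - 0.29
(2) = 6.16*q - 5.04
(3) = 3*u^2 + 6*u*x + 2*u - 10*x^2 + 3*x
(4) = 5.82*g - 2.12
(5) = -6.42*c - 4.16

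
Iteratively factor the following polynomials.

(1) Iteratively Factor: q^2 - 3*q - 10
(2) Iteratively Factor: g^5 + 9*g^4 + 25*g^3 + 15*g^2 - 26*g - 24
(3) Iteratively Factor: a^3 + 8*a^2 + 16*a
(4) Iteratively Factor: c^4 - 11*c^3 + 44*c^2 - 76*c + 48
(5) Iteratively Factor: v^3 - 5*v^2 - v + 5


(1) = (q + 2)*(q - 5)
(2) = (g + 1)*(g^4 + 8*g^3 + 17*g^2 - 2*g - 24) = (g + 1)*(g + 4)*(g^3 + 4*g^2 + g - 6) = (g + 1)*(g + 2)*(g + 4)*(g^2 + 2*g - 3) = (g + 1)*(g + 2)*(g + 3)*(g + 4)*(g - 1)
(3) = (a + 4)*(a^2 + 4*a) = (a + 4)^2*(a)
(4) = (c - 2)*(c^3 - 9*c^2 + 26*c - 24) = (c - 4)*(c - 2)*(c^2 - 5*c + 6) = (c - 4)*(c - 3)*(c - 2)*(c - 2)
(5) = (v - 5)*(v^2 - 1) = (v - 5)*(v + 1)*(v - 1)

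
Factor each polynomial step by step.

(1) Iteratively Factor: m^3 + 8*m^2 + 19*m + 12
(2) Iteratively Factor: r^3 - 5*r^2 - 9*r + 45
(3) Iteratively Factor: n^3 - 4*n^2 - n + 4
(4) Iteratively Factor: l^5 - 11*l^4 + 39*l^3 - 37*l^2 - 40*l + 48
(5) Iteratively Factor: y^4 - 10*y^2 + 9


(1) = (m + 3)*(m^2 + 5*m + 4) = (m + 1)*(m + 3)*(m + 4)
(2) = (r + 3)*(r^2 - 8*r + 15) = (r - 5)*(r + 3)*(r - 3)
(3) = (n - 1)*(n^2 - 3*n - 4) = (n - 4)*(n - 1)*(n + 1)
(4) = (l + 1)*(l^4 - 12*l^3 + 51*l^2 - 88*l + 48) = (l - 3)*(l + 1)*(l^3 - 9*l^2 + 24*l - 16) = (l - 4)*(l - 3)*(l + 1)*(l^2 - 5*l + 4) = (l - 4)^2*(l - 3)*(l + 1)*(l - 1)
(5) = (y - 1)*(y^3 + y^2 - 9*y - 9) = (y - 1)*(y + 1)*(y^2 - 9) = (y - 3)*(y - 1)*(y + 1)*(y + 3)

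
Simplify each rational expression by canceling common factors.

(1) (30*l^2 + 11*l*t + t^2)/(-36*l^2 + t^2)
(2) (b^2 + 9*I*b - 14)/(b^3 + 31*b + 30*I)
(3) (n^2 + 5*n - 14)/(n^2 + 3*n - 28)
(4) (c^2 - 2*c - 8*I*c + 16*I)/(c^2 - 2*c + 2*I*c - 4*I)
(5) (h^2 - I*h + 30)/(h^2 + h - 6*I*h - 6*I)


(1) = (5*l + t)/(-6*l + t)
(2) = (b^2 + 9*I*b - 14)/(b^3 + 31*b + 30*I)
(3) = (n - 2)/(n - 4)
(4) = (c - 8*I)/(c + 2*I)
(5) = (h + 5*I)/(h + 1)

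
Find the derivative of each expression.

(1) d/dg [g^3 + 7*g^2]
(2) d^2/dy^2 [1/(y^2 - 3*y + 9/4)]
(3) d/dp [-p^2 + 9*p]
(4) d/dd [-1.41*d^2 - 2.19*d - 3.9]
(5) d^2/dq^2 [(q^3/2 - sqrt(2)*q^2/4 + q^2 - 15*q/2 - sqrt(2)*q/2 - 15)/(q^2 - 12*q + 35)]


(1) = g*(3*g + 14)
(2) = 96/(16*y^4 - 96*y^3 + 216*y^2 - 216*y + 81)
(3) = 9 - 2*p
(4) = -2.82*d - 2.19
(5) = (-14*sqrt(2)*q^3 + 236*q^3 - 3120*q^2 + 105*sqrt(2)*q^2 + 210*sqrt(2)*q + 12660*q - 14240 - 2065*sqrt(2))/(2*(q^6 - 36*q^5 + 537*q^4 - 4248*q^3 + 18795*q^2 - 44100*q + 42875))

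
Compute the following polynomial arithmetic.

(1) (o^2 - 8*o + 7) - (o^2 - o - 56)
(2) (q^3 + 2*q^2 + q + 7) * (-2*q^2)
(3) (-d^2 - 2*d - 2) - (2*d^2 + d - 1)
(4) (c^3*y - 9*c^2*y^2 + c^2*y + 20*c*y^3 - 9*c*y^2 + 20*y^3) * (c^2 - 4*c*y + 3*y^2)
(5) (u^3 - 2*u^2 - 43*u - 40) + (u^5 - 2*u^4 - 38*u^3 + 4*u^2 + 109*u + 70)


(1) = 63 - 7*o
(2) = -2*q^5 - 4*q^4 - 2*q^3 - 14*q^2
(3) = -3*d^2 - 3*d - 1
(4) = c^5*y - 13*c^4*y^2 + c^4*y + 59*c^3*y^3 - 13*c^3*y^2 - 107*c^2*y^4 + 59*c^2*y^3 + 60*c*y^5 - 107*c*y^4 + 60*y^5
(5) = u^5 - 2*u^4 - 37*u^3 + 2*u^2 + 66*u + 30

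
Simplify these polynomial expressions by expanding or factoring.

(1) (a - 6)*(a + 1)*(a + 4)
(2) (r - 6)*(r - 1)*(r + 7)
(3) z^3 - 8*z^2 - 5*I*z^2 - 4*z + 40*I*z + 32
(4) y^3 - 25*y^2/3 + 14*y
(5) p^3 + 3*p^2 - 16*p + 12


(1) = a^3 - a^2 - 26*a - 24
(2) = r^3 - 43*r + 42
(3) = (z - 8)*(z - 4*I)*(z - I)
(4) = y*(y - 6)*(y - 7/3)
(5) = (p - 2)*(p - 1)*(p + 6)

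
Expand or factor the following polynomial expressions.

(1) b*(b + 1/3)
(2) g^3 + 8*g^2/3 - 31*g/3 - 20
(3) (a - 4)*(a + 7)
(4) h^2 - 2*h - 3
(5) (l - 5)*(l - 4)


(1) = b^2 + b/3
(2) = (g - 3)*(g + 5/3)*(g + 4)
(3) = a^2 + 3*a - 28
(4) = (h - 3)*(h + 1)
(5) = l^2 - 9*l + 20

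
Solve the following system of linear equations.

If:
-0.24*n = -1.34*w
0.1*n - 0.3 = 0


Then:
n = 3.00
w = 0.54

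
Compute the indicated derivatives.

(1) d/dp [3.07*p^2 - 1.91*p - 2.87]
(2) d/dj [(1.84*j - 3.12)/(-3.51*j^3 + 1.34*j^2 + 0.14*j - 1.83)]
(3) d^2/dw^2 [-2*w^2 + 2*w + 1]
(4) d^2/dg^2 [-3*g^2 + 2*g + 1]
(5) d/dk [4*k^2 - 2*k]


(1) = 6.14*p - 1.91
(2) = (12.9168*j^3 - 35.3192*j^2 + 8.3616*j - 2.9304)/(12.3201*j^6 - 9.4068*j^5 + 0.8128*j^4 + 13.2218*j^3 - 4.8848*j^2 - 0.5124*j + 3.3489)
(3) = -4
(4) = -6
(5) = 8*k - 2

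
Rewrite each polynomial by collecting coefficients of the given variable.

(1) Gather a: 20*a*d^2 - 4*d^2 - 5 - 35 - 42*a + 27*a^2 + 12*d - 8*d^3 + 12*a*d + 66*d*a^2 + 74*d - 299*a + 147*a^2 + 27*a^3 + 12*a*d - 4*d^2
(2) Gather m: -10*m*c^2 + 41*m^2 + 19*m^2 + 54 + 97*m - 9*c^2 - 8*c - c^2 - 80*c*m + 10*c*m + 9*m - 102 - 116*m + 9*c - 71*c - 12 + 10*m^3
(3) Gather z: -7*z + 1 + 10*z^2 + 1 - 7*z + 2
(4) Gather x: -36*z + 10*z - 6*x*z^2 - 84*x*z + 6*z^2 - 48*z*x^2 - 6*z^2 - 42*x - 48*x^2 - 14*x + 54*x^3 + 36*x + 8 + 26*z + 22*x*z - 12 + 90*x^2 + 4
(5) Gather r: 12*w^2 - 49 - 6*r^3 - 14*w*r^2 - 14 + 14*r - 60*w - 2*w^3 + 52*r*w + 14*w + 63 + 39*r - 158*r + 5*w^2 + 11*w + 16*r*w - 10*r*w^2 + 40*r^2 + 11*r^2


(1) = 27*a^3 + a^2*(66*d + 174) + a*(20*d^2 + 24*d - 341) - 8*d^3 - 8*d^2 + 86*d - 40
(2) = -10*c^2 - 70*c + 10*m^3 + 60*m^2 + m*(-10*c^2 - 70*c - 10) - 60
(3) = 10*z^2 - 14*z + 4
(4) = 54*x^3 + x^2*(42 - 48*z) + x*(-6*z^2 - 62*z - 20)
(5) = -6*r^3 + r^2*(51 - 14*w) + r*(-10*w^2 + 68*w - 105) - 2*w^3 + 17*w^2 - 35*w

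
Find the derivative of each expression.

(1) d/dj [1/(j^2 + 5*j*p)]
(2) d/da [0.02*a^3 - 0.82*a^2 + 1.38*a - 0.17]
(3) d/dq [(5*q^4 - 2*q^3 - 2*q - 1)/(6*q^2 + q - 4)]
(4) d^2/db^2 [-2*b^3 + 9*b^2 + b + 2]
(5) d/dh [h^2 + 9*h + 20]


(1) = (-2*j - 5*p)/(j^2*(j + 5*p)^2)
(2) = 0.06*a^2 - 1.64*a + 1.38
(3) = 3*(20*q^5 + q^4 - 28*q^3 + 12*q^2 + 4*q + 3)/(36*q^4 + 12*q^3 - 47*q^2 - 8*q + 16)
(4) = 18 - 12*b
(5) = 2*h + 9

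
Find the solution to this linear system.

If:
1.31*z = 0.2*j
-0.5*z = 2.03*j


Then:
j = 0.00
z = 0.00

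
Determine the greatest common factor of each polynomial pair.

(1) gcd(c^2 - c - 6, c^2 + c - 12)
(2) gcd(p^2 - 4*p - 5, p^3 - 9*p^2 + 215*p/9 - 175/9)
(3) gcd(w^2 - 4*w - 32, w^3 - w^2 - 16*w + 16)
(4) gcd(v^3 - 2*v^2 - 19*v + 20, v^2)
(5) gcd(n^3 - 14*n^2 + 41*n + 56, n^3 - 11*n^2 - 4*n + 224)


(1) = gcd((c - 3)*(c + 2), (c - 3)*(c + 4)) = c - 3
(2) = p - 5
(3) = w + 4
(4) = 1
(5) = gcd((n - 8)*(n - 7)*(n + 1), (n - 8)*(n - 7)*(n + 4)) = n^2 - 15*n + 56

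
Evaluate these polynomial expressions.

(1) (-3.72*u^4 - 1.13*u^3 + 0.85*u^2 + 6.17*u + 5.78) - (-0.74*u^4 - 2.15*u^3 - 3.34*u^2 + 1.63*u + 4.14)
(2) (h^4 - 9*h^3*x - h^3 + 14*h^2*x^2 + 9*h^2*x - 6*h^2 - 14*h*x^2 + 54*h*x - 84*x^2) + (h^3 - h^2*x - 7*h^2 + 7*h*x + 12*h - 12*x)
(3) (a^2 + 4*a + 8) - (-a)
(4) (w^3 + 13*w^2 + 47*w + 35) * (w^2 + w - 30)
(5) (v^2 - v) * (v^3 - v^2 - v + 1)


(1) = -2.98*u^4 + 1.02*u^3 + 4.19*u^2 + 4.54*u + 1.64
(2) = h^4 - 9*h^3*x + 14*h^2*x^2 + 8*h^2*x - 13*h^2 - 14*h*x^2 + 61*h*x + 12*h - 84*x^2 - 12*x
(3) = a^2 + 5*a + 8
(4) = w^5 + 14*w^4 + 30*w^3 - 308*w^2 - 1375*w - 1050
(5) = v^5 - 2*v^4 + 2*v^2 - v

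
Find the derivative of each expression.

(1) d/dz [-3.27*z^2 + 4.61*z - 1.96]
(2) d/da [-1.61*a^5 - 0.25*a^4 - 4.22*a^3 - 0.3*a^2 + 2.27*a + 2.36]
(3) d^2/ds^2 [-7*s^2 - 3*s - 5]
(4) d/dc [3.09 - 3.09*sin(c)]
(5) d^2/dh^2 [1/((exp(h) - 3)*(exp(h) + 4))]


(1) = 4.61 - 6.54*z
(2) = -8.05*a^4 - 1.0*a^3 - 12.66*a^2 - 0.6*a + 2.27
(3) = -14
(4) = -3.09*cos(c)
(5) = (4*exp(3*h) + 3*exp(2*h) + 49*exp(h) + 12)*exp(h)/(exp(6*h) + 3*exp(5*h) - 33*exp(4*h) - 71*exp(3*h) + 396*exp(2*h) + 432*exp(h) - 1728)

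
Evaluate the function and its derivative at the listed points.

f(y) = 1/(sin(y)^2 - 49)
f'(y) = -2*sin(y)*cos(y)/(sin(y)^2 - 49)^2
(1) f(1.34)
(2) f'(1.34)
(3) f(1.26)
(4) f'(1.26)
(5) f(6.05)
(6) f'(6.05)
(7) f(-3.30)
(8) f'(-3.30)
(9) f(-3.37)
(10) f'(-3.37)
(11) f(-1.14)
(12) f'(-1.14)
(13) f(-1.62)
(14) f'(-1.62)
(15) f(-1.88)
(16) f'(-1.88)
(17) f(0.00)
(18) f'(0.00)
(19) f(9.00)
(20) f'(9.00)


(1) = -0.02
(2) = -0.00
(3) = -0.02
(4) = -0.00
(5) = -0.02
(6) = 0.00
(7) = -0.02
(8) = 0.00
(9) = -0.02
(10) = 0.00
(11) = -0.02
(12) = 0.00
(13) = -0.02
(14) = -0.00
(15) = -0.02
(16) = -0.00
(17) = -0.02
(18) = 0.00
(19) = -0.02
(20) = 0.00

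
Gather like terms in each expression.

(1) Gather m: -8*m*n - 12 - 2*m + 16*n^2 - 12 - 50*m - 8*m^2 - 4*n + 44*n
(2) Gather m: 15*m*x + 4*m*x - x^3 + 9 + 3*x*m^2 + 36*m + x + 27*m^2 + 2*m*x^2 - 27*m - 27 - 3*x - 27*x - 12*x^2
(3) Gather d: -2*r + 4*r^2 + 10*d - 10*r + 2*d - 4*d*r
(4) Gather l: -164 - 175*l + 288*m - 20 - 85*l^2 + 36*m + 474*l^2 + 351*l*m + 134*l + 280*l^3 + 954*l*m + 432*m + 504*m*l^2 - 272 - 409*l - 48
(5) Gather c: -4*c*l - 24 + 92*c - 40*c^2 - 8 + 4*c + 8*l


(1) = -8*m^2 + m*(-8*n - 52) + 16*n^2 + 40*n - 24
(2) = m^2*(3*x + 27) + m*(2*x^2 + 19*x + 9) - x^3 - 12*x^2 - 29*x - 18
(3) = d*(12 - 4*r) + 4*r^2 - 12*r
(4) = 280*l^3 + l^2*(504*m + 389) + l*(1305*m - 450) + 756*m - 504
(5) = -40*c^2 + c*(96 - 4*l) + 8*l - 32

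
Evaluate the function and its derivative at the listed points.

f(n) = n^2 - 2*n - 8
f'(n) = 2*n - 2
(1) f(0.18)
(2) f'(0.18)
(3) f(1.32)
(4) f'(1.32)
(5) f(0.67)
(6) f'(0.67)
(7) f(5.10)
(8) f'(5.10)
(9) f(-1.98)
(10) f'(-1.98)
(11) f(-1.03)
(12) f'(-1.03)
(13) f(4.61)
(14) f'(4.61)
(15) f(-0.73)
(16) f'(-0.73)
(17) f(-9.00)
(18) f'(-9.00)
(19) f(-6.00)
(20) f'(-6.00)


(1) = -8.33
(2) = -1.64
(3) = -8.90
(4) = 0.64
(5) = -8.89
(6) = -0.66
(7) = 7.81
(8) = 8.20
(9) = -0.12
(10) = -5.96
(11) = -4.88
(12) = -4.06
(13) = 4.03
(14) = 7.22
(15) = -6.01
(16) = -3.46
(17) = 91.00
(18) = -20.00
(19) = 40.00
(20) = -14.00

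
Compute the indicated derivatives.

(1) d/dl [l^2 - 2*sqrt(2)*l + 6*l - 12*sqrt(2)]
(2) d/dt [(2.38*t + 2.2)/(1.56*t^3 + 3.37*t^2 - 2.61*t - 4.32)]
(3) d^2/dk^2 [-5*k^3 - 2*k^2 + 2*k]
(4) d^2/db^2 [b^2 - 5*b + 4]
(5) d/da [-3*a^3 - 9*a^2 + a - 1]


(1) = 2*l - 2*sqrt(2) + 6
(2) = (3.7128*t^3 + 8.0206*t^2 - 6.2118*t - (2.38*t + 2.2)*(4.68*t^2 + 6.74*t - 2.61) - 10.2816)/(1.56*t^3 + 3.37*t^2 - 2.61*t - 4.32)^2
(3) = -30*k - 4
(4) = 2
(5) = -9*a^2 - 18*a + 1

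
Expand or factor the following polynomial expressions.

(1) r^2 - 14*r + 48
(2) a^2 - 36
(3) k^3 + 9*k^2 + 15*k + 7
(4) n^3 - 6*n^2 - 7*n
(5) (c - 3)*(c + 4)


(1) = (r - 8)*(r - 6)
(2) = (a - 6)*(a + 6)
(3) = (k + 1)^2*(k + 7)
(4) = n*(n - 7)*(n + 1)
(5) = c^2 + c - 12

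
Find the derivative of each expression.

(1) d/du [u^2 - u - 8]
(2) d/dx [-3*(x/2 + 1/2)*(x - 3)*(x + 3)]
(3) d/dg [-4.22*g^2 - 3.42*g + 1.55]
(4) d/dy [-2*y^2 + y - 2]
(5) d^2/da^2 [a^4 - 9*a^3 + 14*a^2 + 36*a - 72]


(1) = 2*u - 1
(2) = -9*x^2/2 - 3*x + 27/2
(3) = -8.44*g - 3.42
(4) = 1 - 4*y
(5) = 12*a^2 - 54*a + 28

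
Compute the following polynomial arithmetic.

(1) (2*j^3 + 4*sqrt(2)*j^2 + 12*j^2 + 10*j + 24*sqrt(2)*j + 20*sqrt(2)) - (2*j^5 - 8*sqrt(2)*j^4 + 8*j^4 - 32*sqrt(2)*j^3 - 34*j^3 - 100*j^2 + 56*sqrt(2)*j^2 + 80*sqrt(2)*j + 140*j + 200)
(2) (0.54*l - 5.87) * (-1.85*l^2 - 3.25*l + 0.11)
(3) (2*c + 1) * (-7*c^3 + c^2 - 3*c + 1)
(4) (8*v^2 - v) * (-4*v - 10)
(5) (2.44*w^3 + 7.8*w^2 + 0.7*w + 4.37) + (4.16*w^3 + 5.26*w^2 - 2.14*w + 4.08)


(1) = -2*j^5 - 8*j^4 + 8*sqrt(2)*j^4 + 36*j^3 + 32*sqrt(2)*j^3 - 52*sqrt(2)*j^2 + 112*j^2 - 130*j - 56*sqrt(2)*j - 200 + 20*sqrt(2)
(2) = -0.999*l^3 + 9.1045*l^2 + 19.1369*l - 0.6457
(3) = -14*c^4 - 5*c^3 - 5*c^2 - c + 1
(4) = -32*v^3 - 76*v^2 + 10*v
(5) = 6.6*w^3 + 13.06*w^2 - 1.44*w + 8.45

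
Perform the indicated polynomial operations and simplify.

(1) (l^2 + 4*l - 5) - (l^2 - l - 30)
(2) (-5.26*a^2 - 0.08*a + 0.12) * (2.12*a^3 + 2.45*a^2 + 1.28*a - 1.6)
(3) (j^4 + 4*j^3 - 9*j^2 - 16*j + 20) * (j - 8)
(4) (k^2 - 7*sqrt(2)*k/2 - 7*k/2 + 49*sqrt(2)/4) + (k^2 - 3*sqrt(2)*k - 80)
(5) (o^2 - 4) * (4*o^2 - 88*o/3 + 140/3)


(1) = 5*l + 25
(2) = -11.1512*a^5 - 13.0566*a^4 - 6.6744*a^3 + 8.6076*a^2 + 0.2816*a - 0.192
(3) = j^5 - 4*j^4 - 41*j^3 + 56*j^2 + 148*j - 160
(4) = 2*k^2 - 13*sqrt(2)*k/2 - 7*k/2 - 80 + 49*sqrt(2)/4
(5) = 4*o^4 - 88*o^3/3 + 92*o^2/3 + 352*o/3 - 560/3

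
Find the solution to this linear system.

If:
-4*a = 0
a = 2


Then:
No Solution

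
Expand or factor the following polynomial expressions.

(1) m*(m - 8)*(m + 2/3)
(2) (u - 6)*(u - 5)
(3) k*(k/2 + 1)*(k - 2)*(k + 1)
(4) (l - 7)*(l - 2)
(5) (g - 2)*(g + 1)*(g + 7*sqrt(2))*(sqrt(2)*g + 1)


(1) = m^3 - 22*m^2/3 - 16*m/3
(2) = u^2 - 11*u + 30
(3) = k^4/2 + k^3/2 - 2*k^2 - 2*k
(4) = l^2 - 9*l + 14
(5) = sqrt(2)*g^4 - sqrt(2)*g^3 + 15*g^3 - 15*g^2 + 5*sqrt(2)*g^2 - 30*g - 7*sqrt(2)*g - 14*sqrt(2)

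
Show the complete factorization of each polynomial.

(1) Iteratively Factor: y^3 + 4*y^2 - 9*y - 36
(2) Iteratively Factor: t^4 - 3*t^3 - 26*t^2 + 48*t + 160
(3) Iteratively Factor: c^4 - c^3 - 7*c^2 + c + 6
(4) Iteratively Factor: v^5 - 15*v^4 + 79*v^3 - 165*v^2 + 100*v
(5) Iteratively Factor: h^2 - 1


(1) = (y + 4)*(y^2 - 9) = (y + 3)*(y + 4)*(y - 3)
(2) = (t - 5)*(t^3 + 2*t^2 - 16*t - 32) = (t - 5)*(t + 4)*(t^2 - 2*t - 8) = (t - 5)*(t - 4)*(t + 4)*(t + 2)
(3) = (c + 1)*(c^3 - 2*c^2 - 5*c + 6) = (c - 3)*(c + 1)*(c^2 + c - 2) = (c - 3)*(c + 1)*(c + 2)*(c - 1)
(4) = (v - 5)*(v^4 - 10*v^3 + 29*v^2 - 20*v) = (v - 5)*(v - 4)*(v^3 - 6*v^2 + 5*v) = v*(v - 5)*(v - 4)*(v^2 - 6*v + 5) = v*(v - 5)^2*(v - 4)*(v - 1)
(5) = (h + 1)*(h - 1)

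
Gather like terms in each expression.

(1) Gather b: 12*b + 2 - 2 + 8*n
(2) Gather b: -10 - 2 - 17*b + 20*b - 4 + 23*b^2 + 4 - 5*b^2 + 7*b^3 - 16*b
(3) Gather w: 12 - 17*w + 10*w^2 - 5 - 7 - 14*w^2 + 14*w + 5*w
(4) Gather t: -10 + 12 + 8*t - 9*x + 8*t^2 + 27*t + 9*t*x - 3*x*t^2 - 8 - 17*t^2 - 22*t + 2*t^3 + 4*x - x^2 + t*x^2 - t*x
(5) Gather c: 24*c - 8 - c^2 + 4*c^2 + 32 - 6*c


(1) = 12*b + 8*n
(2) = 7*b^3 + 18*b^2 - 13*b - 12
(3) = -4*w^2 + 2*w
(4) = 2*t^3 + t^2*(-3*x - 9) + t*(x^2 + 8*x + 13) - x^2 - 5*x - 6
(5) = 3*c^2 + 18*c + 24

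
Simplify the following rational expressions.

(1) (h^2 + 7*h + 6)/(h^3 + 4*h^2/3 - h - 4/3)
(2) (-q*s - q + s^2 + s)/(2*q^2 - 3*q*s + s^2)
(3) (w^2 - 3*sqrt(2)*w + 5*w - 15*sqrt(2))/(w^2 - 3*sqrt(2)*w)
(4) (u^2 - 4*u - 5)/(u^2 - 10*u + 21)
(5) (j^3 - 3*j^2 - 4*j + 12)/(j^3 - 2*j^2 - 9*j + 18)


(1) = (3*h + 18)/(3*h^2 + h - 4)
(2) = (-s - 1)/(2*q - s)
(3) = (w + 5)/w
(4) = (u^2 - 4*u - 5)/(u^2 - 10*u + 21)
(5) = (j + 2)/(j + 3)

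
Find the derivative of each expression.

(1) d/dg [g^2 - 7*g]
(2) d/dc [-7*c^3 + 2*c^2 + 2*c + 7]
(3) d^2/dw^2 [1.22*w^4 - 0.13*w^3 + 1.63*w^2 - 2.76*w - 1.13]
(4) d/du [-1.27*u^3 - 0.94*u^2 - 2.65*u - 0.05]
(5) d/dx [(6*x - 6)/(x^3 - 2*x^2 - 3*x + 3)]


(1) = 2*g - 7
(2) = -21*c^2 + 4*c + 2
(3) = 14.64*w^2 - 0.78*w + 3.26
(4) = -3.81*u^2 - 1.88*u - 2.65
(5) = 6*x*(-2*x^2 + 5*x - 4)/(x^6 - 4*x^5 - 2*x^4 + 18*x^3 - 3*x^2 - 18*x + 9)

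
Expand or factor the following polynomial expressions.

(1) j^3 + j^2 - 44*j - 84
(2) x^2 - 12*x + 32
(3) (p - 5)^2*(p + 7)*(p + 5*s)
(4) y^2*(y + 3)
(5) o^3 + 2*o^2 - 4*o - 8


(1) = (j - 7)*(j + 2)*(j + 6)
(2) = (x - 8)*(x - 4)
(3) = p^4 + 5*p^3*s - 3*p^3 - 15*p^2*s - 45*p^2 - 225*p*s + 175*p + 875*s
(4) = y^3 + 3*y^2
(5) = (o - 2)*(o + 2)^2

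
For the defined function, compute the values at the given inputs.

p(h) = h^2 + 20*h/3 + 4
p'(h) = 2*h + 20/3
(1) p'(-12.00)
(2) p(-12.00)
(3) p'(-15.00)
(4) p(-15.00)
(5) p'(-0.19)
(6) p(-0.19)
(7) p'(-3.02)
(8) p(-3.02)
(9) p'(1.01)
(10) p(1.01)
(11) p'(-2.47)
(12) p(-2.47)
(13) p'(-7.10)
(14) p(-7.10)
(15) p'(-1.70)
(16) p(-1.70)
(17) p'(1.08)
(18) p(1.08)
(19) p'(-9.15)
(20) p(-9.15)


(1) = -17.33
(2) = 68.00
(3) = -23.33
(4) = 129.00
(5) = 6.29
(6) = 2.77
(7) = 0.63
(8) = -7.01
(9) = 8.69
(10) = 11.75
(11) = 1.73
(12) = -6.37
(13) = -7.53
(14) = 7.08
(15) = 3.27
(16) = -4.44
(17) = 8.83
(18) = 12.37
(19) = -11.63
(20) = 26.72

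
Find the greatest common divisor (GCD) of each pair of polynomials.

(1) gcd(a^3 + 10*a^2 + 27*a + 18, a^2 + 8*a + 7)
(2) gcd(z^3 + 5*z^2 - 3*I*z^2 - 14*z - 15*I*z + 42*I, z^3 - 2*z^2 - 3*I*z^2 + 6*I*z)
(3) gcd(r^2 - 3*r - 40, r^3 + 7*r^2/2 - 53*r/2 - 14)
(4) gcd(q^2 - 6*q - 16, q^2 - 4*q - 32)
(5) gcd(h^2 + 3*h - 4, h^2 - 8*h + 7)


(1) = a + 1
(2) = z^2 + z*(-2 - 3*I) + 6*I
(3) = 1
(4) = gcd((q - 8)*(q + 2), (q - 8)*(q + 4)) = q - 8
(5) = h - 1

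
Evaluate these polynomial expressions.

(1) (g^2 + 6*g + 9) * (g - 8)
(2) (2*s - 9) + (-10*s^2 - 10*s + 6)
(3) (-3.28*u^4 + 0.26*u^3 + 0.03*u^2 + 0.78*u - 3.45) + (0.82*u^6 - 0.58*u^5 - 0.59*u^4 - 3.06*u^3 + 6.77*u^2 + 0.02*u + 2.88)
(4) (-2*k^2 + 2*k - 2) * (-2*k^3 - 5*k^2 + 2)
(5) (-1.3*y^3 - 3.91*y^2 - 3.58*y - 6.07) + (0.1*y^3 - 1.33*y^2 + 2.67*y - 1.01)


(1) = g^3 - 2*g^2 - 39*g - 72
(2) = -10*s^2 - 8*s - 3
(3) = 0.82*u^6 - 0.58*u^5 - 3.87*u^4 - 2.8*u^3 + 6.8*u^2 + 0.8*u - 0.57
(4) = 4*k^5 + 6*k^4 - 6*k^3 + 6*k^2 + 4*k - 4
(5) = -1.2*y^3 - 5.24*y^2 - 0.91*y - 7.08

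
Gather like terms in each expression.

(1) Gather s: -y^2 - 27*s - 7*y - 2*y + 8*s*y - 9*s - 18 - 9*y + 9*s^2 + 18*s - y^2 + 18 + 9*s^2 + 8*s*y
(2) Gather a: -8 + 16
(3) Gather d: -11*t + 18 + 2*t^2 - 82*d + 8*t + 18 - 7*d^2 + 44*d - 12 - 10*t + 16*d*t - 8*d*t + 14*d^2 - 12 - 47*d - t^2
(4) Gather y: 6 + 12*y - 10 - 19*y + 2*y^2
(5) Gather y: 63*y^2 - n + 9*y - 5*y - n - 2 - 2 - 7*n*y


(1) = 18*s^2 + s*(16*y - 18) - 2*y^2 - 18*y
(2) = 8
(3) = 7*d^2 + d*(8*t - 85) + t^2 - 13*t + 12
(4) = 2*y^2 - 7*y - 4
(5) = -2*n + 63*y^2 + y*(4 - 7*n) - 4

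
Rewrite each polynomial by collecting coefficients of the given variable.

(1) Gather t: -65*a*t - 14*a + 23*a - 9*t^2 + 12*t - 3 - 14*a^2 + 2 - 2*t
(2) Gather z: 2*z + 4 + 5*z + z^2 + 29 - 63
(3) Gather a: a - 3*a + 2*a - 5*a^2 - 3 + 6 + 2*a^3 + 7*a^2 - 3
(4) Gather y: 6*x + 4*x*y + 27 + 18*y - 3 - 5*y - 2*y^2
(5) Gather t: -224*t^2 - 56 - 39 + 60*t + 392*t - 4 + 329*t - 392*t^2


(1) = -14*a^2 + 9*a - 9*t^2 + t*(10 - 65*a) - 1
(2) = z^2 + 7*z - 30
(3) = 2*a^3 + 2*a^2
(4) = 6*x - 2*y^2 + y*(4*x + 13) + 24
(5) = -616*t^2 + 781*t - 99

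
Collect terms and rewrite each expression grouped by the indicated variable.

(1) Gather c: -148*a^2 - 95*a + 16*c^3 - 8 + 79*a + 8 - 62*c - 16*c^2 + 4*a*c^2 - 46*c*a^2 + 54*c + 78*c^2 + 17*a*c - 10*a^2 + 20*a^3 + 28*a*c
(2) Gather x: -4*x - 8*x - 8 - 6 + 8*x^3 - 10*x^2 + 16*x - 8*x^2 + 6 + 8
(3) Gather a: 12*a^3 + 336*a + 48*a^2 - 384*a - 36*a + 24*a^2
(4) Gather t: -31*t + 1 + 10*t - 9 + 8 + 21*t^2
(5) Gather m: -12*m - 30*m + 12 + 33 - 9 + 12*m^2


(1) = 20*a^3 - 158*a^2 - 16*a + 16*c^3 + c^2*(4*a + 62) + c*(-46*a^2 + 45*a - 8)
(2) = 8*x^3 - 18*x^2 + 4*x
(3) = 12*a^3 + 72*a^2 - 84*a
(4) = 21*t^2 - 21*t
(5) = 12*m^2 - 42*m + 36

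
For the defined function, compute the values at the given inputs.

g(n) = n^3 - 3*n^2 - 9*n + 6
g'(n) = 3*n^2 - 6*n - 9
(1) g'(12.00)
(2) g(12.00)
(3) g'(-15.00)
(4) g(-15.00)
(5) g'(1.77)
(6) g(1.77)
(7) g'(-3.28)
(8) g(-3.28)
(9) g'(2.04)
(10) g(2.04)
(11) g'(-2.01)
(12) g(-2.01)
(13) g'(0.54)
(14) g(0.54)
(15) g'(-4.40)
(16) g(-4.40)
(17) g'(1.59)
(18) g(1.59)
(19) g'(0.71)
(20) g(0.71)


(1) = 351.00
(2) = 1194.00
(3) = 756.00
(4) = -3909.00
(5) = -10.22
(6) = -13.78
(7) = 42.96
(8) = -32.04
(9) = -8.76
(10) = -16.36
(11) = 15.18
(12) = 3.85
(13) = -11.37
(14) = 0.42
(15) = 75.48
(16) = -97.66
(17) = -10.96
(18) = -11.87
(19) = -11.75
(20) = -1.54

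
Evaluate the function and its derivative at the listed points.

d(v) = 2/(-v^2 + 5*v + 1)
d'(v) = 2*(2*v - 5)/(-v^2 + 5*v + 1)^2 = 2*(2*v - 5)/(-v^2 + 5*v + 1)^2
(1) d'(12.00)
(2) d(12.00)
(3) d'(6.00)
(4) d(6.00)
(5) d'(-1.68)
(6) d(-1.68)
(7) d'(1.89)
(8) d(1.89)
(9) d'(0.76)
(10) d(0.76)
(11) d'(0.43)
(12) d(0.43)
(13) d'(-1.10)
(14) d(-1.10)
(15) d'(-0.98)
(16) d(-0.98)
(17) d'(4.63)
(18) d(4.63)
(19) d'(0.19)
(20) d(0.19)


(1) = 0.01
(2) = -0.02
(3) = 0.56
(4) = -0.40
(5) = -0.16
(6) = -0.20
(7) = -0.05
(8) = 0.29
(9) = -0.39
(10) = 0.47
(11) = -0.94
(12) = 0.67
(13) = -0.44
(14) = -0.35
(15) = -0.59
(16) = -0.41
(17) = 1.16
(18) = 0.74
(19) = -2.52
(20) = 1.04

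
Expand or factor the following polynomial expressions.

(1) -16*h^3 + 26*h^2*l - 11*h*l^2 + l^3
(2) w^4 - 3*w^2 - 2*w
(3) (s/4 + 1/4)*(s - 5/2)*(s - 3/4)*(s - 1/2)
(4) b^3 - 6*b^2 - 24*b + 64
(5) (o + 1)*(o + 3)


(1) = (-8*h + l)*(-2*h + l)*(-h + l)
(2) = w*(w - 2)*(w + 1)^2
(3) = s^4/4 - 11*s^3/16 - s^2/16 + 41*s/64 - 15/64
(4) = (b - 8)*(b - 2)*(b + 4)
(5) = o^2 + 4*o + 3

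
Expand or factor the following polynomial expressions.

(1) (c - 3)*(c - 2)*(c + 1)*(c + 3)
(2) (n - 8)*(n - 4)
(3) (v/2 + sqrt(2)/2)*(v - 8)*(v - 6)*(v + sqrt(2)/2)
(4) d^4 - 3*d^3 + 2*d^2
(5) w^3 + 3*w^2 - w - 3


(1) = c^4 - c^3 - 11*c^2 + 9*c + 18
(2) = n^2 - 12*n + 32
(3) = v^4/2 - 7*v^3 + 3*sqrt(2)*v^3/4 - 21*sqrt(2)*v^2/2 + 49*v^2/2 - 7*v + 36*sqrt(2)*v + 24
(4) = d^2*(d - 2)*(d - 1)
(5) = (w - 1)*(w + 1)*(w + 3)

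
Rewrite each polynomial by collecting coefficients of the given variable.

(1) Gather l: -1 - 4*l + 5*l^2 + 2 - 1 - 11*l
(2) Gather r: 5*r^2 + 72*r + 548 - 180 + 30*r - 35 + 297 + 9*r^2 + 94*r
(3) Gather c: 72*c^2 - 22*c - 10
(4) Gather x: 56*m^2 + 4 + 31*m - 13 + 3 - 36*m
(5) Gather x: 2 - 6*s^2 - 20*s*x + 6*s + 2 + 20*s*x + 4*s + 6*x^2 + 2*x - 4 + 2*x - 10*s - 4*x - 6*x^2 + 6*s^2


(1) = 5*l^2 - 15*l
(2) = 14*r^2 + 196*r + 630
(3) = 72*c^2 - 22*c - 10
(4) = 56*m^2 - 5*m - 6
(5) = 0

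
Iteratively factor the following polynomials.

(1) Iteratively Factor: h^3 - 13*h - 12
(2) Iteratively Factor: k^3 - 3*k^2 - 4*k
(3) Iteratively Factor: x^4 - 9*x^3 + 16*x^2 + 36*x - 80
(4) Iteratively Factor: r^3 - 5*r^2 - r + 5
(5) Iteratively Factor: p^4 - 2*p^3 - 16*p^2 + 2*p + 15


(1) = (h - 4)*(h^2 + 4*h + 3) = (h - 4)*(h + 1)*(h + 3)
(2) = (k - 4)*(k^2 + k) = (k - 4)*(k + 1)*(k)
(3) = (x - 2)*(x^3 - 7*x^2 + 2*x + 40) = (x - 2)*(x + 2)*(x^2 - 9*x + 20) = (x - 5)*(x - 2)*(x + 2)*(x - 4)
(4) = (r + 1)*(r^2 - 6*r + 5) = (r - 5)*(r + 1)*(r - 1)
(5) = (p + 1)*(p^3 - 3*p^2 - 13*p + 15) = (p - 1)*(p + 1)*(p^2 - 2*p - 15) = (p - 5)*(p - 1)*(p + 1)*(p + 3)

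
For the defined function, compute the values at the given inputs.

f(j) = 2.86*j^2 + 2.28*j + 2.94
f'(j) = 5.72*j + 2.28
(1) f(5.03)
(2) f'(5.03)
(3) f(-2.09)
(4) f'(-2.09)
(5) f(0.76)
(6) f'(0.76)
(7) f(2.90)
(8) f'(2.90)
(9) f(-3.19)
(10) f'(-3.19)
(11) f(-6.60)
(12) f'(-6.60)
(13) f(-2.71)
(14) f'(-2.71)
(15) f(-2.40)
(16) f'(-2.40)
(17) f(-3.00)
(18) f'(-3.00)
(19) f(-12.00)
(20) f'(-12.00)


(1) = 86.77
(2) = 31.05
(3) = 10.67
(4) = -9.67
(5) = 6.32
(6) = 6.63
(7) = 33.60
(8) = 18.87
(9) = 24.77
(10) = -15.97
(11) = 112.47
(12) = -35.47
(13) = 17.77
(14) = -13.22
(15) = 13.94
(16) = -11.45
(17) = 21.84
(18) = -14.88
(19) = 387.42
(20) = -66.36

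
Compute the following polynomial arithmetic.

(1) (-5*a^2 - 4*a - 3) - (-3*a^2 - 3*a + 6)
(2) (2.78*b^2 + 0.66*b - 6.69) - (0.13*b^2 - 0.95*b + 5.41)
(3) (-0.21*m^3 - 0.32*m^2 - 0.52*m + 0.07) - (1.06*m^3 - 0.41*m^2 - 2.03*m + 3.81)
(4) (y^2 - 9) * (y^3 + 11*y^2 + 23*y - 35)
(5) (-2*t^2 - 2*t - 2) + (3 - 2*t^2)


(1) = -2*a^2 - a - 9
(2) = 2.65*b^2 + 1.61*b - 12.1
(3) = -1.27*m^3 + 0.09*m^2 + 1.51*m - 3.74
(4) = y^5 + 11*y^4 + 14*y^3 - 134*y^2 - 207*y + 315
(5) = -4*t^2 - 2*t + 1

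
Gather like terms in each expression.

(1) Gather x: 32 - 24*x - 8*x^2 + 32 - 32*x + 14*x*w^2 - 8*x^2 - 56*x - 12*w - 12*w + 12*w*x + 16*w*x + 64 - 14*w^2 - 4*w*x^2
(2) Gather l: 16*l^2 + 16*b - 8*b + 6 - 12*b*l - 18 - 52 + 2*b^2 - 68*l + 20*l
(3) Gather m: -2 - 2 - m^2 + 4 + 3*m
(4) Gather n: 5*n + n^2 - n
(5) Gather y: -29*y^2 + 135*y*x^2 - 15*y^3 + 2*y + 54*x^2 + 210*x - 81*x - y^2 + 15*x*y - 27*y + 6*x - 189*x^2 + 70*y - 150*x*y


(1) = -14*w^2 - 24*w + x^2*(-4*w - 16) + x*(14*w^2 + 28*w - 112) + 128
(2) = 2*b^2 + 8*b + 16*l^2 + l*(-12*b - 48) - 64
(3) = -m^2 + 3*m
(4) = n^2 + 4*n
(5) = -135*x^2 + 135*x - 15*y^3 - 30*y^2 + y*(135*x^2 - 135*x + 45)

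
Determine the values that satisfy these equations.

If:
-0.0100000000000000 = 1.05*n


Then:
n = -0.01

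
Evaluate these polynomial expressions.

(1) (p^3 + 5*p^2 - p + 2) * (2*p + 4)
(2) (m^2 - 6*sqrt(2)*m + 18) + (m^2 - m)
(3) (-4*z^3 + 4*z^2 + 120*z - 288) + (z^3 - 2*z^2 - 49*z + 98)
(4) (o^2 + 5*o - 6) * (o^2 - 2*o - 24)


(1) = 2*p^4 + 14*p^3 + 18*p^2 + 8
(2) = 2*m^2 - 6*sqrt(2)*m - m + 18
(3) = -3*z^3 + 2*z^2 + 71*z - 190
(4) = o^4 + 3*o^3 - 40*o^2 - 108*o + 144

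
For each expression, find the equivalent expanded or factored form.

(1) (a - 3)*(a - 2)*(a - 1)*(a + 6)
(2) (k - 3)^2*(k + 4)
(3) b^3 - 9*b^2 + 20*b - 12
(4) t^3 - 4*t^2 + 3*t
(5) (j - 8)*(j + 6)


(1) = a^4 - 25*a^2 + 60*a - 36
(2) = k^3 - 2*k^2 - 15*k + 36
(3) = (b - 6)*(b - 2)*(b - 1)
(4) = t*(t - 3)*(t - 1)
(5) = j^2 - 2*j - 48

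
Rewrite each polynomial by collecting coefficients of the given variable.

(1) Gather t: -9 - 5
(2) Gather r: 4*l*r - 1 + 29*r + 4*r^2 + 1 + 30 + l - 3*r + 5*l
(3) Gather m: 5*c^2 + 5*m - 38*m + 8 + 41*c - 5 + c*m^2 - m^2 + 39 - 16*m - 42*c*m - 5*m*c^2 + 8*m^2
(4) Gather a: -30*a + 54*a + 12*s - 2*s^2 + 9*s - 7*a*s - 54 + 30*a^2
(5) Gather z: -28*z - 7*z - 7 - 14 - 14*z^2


(1) = -14
(2) = 6*l + 4*r^2 + r*(4*l + 26) + 30
(3) = 5*c^2 + 41*c + m^2*(c + 7) + m*(-5*c^2 - 42*c - 49) + 42
(4) = 30*a^2 + a*(24 - 7*s) - 2*s^2 + 21*s - 54
(5) = -14*z^2 - 35*z - 21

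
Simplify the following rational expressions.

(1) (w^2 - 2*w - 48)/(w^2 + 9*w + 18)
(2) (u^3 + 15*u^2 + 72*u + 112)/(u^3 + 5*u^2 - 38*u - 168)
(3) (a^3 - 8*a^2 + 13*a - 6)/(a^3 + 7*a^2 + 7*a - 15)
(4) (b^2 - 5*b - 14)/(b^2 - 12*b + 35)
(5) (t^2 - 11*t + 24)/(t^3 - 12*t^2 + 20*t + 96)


(1) = (w - 8)/(w + 3)
(2) = (u + 4)/(u - 6)
(3) = (a^2 - 7*a + 6)/(a^2 + 8*a + 15)
(4) = (b + 2)/(b - 5)
(5) = (t - 3)/(t^2 - 4*t - 12)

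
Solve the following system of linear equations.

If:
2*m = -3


Then:
m = -3/2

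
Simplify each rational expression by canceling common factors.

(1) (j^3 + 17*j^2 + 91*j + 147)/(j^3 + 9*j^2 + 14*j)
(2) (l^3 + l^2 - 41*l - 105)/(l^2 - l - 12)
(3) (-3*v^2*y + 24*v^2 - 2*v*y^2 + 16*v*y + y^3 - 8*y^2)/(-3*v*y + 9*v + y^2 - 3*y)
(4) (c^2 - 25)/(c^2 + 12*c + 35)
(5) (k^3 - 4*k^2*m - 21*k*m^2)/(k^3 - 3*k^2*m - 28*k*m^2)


(1) = (j^2 + 10*j + 21)/(j^2 + 2*j)
(2) = (l^2 - 2*l - 35)/(l - 4)
(3) = (v*y - 8*v + y^2 - 8*y)/(y - 3)
(4) = (c - 5)/(c + 7)
(5) = (k + 3*m)/(k + 4*m)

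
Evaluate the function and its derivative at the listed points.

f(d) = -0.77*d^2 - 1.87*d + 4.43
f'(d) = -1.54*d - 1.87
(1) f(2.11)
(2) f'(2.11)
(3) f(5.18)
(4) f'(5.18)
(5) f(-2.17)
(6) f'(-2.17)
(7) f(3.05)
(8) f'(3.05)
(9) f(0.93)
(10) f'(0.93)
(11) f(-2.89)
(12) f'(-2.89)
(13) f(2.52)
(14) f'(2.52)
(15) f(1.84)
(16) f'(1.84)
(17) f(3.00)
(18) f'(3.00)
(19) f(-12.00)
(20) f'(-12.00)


(1) = -2.94
(2) = -5.12
(3) = -25.92
(4) = -9.85
(5) = 4.86
(6) = 1.47
(7) = -8.44
(8) = -6.57
(9) = 2.02
(10) = -3.30
(11) = 3.40
(12) = 2.58
(13) = -5.17
(14) = -5.75
(15) = -1.62
(16) = -4.70
(17) = -8.11
(18) = -6.49
(19) = -84.01
(20) = 16.61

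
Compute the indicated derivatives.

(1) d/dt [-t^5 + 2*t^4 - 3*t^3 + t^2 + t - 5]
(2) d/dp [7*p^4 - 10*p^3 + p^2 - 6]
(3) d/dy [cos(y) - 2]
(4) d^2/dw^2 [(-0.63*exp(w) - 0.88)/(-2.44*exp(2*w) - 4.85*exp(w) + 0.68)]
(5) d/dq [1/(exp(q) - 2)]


(1) = -5*t^4 + 8*t^3 - 9*t^2 + 2*t + 1
(2) = 2*p*(14*p^2 - 15*p + 1)
(3) = -sin(y)
(4) = (3.750768*exp(4*w) + 13.501252*exp(3*w) + 37.513536*exp(2*w) + 28.617924*exp(w) + 3.193552)*exp(w)/(14.526784*exp(6*w) + 86.62488*exp(5*w) + 160.039356*exp(4*w) + 65.801405*exp(3*w) - 44.601132*exp(2*w) + 6.72792*exp(w) - 0.314432)
(5) = -exp(q)/(exp(q) - 2)^2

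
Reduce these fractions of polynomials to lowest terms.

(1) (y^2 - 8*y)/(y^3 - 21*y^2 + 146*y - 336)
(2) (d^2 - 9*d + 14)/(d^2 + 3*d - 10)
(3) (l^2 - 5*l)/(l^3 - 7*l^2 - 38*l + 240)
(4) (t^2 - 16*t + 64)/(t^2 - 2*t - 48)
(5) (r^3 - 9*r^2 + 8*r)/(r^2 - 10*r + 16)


(1) = y/(y^2 - 13*y + 42)
(2) = (d - 7)/(d + 5)
(3) = l/(l^2 - 2*l - 48)
(4) = (t - 8)/(t + 6)
(5) = (r^2 - r)/(r - 2)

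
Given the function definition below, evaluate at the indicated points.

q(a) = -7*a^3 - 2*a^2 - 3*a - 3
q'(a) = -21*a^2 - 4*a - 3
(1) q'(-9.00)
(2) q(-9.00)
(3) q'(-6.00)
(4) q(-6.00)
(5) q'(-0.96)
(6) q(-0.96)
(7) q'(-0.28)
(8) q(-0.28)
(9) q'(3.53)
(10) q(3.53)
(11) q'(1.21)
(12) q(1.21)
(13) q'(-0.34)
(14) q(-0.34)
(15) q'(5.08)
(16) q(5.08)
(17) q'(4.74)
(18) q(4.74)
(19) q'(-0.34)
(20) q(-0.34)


(1) = -1668.00
(2) = 4965.00
(3) = -735.00
(4) = 1455.00
(5) = -18.51
(6) = 4.23
(7) = -3.53
(8) = -2.16
(9) = -278.80
(10) = -346.42
(11) = -38.59
(12) = -21.96
(13) = -4.07
(14) = -1.94
(15) = -565.25
(16) = -987.53
(17) = -493.78
(18) = -807.63
(19) = -4.07
(20) = -1.94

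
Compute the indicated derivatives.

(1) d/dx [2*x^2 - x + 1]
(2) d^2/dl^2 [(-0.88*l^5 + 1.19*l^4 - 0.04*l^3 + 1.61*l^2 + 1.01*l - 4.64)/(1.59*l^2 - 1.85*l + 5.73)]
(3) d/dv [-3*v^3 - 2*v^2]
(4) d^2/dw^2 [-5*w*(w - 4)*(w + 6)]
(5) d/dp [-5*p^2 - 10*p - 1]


(1) = 4*x - 1
(2) = (-13.348368*l^7 + 47.433198*l^6 - 201.457398*l^5 + 369.340248*l^4 - 764.659112*l^3 + 313.006266*l^2 + 18.800622*l + 179.921444)/(4.019679*l^6 - 14.030955*l^5 + 59.783364*l^4 - 107.460395*l^3 + 215.445708*l^2 - 182.222595*l + 188.132517)
(3) = v*(-9*v - 4)
(4) = -30*w - 20
(5) = -10*p - 10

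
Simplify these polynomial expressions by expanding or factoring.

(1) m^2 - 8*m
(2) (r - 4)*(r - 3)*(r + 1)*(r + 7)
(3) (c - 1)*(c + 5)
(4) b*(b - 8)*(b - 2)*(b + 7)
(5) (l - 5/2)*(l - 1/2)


(1) = m*(m - 8)
(2) = r^4 + r^3 - 37*r^2 + 47*r + 84
(3) = c^2 + 4*c - 5
(4) = b^4 - 3*b^3 - 54*b^2 + 112*b
(5) = l^2 - 3*l + 5/4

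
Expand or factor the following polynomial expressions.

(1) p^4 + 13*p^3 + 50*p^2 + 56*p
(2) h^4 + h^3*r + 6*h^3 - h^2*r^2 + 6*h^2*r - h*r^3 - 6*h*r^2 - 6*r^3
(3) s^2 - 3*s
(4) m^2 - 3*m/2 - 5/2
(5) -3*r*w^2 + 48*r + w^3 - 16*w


(1) = p*(p + 2)*(p + 4)*(p + 7)
(2) = (h + 6)*(h - r)*(h + r)^2
(3) = s*(s - 3)
(4) = (m - 5/2)*(m + 1)
(5) = (-3*r + w)*(w - 4)*(w + 4)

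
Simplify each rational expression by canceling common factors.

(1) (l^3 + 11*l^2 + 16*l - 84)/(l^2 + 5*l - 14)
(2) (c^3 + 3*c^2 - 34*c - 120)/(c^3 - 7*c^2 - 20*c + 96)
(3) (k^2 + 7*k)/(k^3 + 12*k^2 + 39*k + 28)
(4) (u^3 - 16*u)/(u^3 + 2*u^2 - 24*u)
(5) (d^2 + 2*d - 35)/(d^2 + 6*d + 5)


(1) = l + 6
(2) = (c^2 - c - 30)/(c^2 - 11*c + 24)
(3) = k/(k^2 + 5*k + 4)
(4) = (u + 4)/(u + 6)
(5) = (d^2 + 2*d - 35)/(d^2 + 6*d + 5)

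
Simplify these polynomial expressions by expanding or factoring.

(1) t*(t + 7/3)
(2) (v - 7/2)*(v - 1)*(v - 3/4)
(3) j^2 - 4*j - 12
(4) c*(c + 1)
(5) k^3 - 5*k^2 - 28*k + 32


(1) = t^2 + 7*t/3
(2) = v^3 - 21*v^2/4 + 55*v/8 - 21/8
(3) = (j - 6)*(j + 2)
(4) = c^2 + c
(5) = (k - 8)*(k - 1)*(k + 4)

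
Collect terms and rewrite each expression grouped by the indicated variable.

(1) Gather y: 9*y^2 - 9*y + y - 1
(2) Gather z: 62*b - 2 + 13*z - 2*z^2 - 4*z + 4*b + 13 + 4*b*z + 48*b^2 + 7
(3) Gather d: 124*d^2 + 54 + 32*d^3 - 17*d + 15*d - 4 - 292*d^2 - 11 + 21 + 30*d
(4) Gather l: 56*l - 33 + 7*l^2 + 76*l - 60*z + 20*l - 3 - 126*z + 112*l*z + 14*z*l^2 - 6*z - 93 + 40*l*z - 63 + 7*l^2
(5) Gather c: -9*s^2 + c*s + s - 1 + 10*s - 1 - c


(1) = 9*y^2 - 8*y - 1
(2) = 48*b^2 + 66*b - 2*z^2 + z*(4*b + 9) + 18
(3) = 32*d^3 - 168*d^2 + 28*d + 60
(4) = l^2*(14*z + 14) + l*(152*z + 152) - 192*z - 192
(5) = c*(s - 1) - 9*s^2 + 11*s - 2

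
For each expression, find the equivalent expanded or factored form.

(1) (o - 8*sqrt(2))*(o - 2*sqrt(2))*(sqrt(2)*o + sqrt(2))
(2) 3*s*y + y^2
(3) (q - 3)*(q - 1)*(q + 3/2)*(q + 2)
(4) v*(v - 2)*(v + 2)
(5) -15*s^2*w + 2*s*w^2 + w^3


(1) = sqrt(2)*o^3 - 20*o^2 + sqrt(2)*o^2 - 20*o + 32*sqrt(2)*o + 32*sqrt(2)
(2) = y*(3*s + y)
(3) = q^4 - q^3/2 - 8*q^2 - 3*q/2 + 9
(4) = v^3 - 4*v
(5) = w*(-3*s + w)*(5*s + w)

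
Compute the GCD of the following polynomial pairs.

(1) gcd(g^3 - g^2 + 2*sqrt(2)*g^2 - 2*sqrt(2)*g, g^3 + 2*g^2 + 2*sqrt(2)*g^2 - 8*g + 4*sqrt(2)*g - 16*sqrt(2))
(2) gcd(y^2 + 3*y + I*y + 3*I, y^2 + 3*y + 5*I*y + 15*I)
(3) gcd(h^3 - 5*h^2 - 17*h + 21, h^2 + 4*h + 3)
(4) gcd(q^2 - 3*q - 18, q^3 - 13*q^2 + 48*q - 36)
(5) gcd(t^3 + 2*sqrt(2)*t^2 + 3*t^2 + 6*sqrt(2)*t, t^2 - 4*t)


(1) = gcd(g*(g - 1)*(g + 2*sqrt(2)), (g - 2)*(g + 4)*(g + 2*sqrt(2))) = g + 2*sqrt(2)
(2) = gcd((y + 3)*(y + I), (y + 3)*(y + 5*I)) = y + 3
(3) = gcd((h - 7)*(h - 1)*(h + 3), (h + 1)*(h + 3)) = h + 3
(4) = q - 6
(5) = gcd(t*(t + 3)*(t + 2*sqrt(2)), t*(t - 4)) = t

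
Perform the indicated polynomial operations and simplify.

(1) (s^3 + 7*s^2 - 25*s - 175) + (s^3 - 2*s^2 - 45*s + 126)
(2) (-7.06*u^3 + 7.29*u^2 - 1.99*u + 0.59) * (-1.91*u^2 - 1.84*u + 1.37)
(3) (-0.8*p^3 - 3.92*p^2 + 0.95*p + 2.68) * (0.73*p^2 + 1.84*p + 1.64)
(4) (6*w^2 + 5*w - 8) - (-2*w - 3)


(1) = 2*s^3 + 5*s^2 - 70*s - 49
(2) = 13.4846*u^5 - 0.9335*u^4 - 19.2849*u^3 + 12.522*u^2 - 3.8119*u + 0.8083
(3) = -0.584*p^5 - 4.3336*p^4 - 7.8313*p^3 - 2.7244*p^2 + 6.4892*p + 4.3952
(4) = 6*w^2 + 7*w - 5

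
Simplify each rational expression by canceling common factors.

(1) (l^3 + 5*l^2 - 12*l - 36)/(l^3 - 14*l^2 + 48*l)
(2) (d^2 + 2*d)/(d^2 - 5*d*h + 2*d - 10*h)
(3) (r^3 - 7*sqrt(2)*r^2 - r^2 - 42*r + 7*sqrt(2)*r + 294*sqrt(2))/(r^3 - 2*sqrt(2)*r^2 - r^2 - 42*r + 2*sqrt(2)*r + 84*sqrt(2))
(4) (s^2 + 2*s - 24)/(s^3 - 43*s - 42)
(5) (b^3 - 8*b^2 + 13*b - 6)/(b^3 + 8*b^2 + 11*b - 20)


(1) = (l^3 + 5*l^2 - 12*l - 36)/(l^3 - 14*l^2 + 48*l)
(2) = d/(d - 5*h)
(3) = (r - 7*sqrt(2))/(r - 2*sqrt(2))
(4) = (s - 4)/(s^2 - 6*s - 7)
(5) = (b^2 - 7*b + 6)/(b^2 + 9*b + 20)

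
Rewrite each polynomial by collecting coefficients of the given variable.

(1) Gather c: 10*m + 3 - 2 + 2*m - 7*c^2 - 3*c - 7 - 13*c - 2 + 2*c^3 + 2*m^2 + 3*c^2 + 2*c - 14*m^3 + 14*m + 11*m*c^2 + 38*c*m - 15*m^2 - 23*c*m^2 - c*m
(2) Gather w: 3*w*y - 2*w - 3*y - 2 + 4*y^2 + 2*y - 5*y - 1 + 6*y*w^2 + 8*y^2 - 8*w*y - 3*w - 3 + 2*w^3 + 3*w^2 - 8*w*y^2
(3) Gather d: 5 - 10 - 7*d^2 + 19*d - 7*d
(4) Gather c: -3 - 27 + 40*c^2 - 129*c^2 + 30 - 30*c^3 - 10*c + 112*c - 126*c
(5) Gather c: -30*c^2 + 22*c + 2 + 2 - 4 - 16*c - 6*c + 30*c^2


(1) = 2*c^3 + c^2*(11*m - 4) + c*(-23*m^2 + 37*m - 14) - 14*m^3 - 13*m^2 + 26*m - 8
(2) = 2*w^3 + w^2*(6*y + 3) + w*(-8*y^2 - 5*y - 5) + 12*y^2 - 6*y - 6
(3) = -7*d^2 + 12*d - 5
(4) = -30*c^3 - 89*c^2 - 24*c
(5) = 0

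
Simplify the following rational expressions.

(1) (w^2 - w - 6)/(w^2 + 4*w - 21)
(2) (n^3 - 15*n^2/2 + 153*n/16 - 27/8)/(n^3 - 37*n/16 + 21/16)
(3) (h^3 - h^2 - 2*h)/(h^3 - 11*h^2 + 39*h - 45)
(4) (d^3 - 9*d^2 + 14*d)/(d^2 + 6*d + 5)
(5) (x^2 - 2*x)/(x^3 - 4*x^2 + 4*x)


(1) = (w + 2)/(w + 7)
(2) = (4*n^2 - 27*n + 18)/(4*n^2 + 3*n - 7)
(3) = (h^3 - h^2 - 2*h)/(h^3 - 11*h^2 + 39*h - 45)
(4) = (d^3 - 9*d^2 + 14*d)/(d^2 + 6*d + 5)
(5) = 1/(x - 2)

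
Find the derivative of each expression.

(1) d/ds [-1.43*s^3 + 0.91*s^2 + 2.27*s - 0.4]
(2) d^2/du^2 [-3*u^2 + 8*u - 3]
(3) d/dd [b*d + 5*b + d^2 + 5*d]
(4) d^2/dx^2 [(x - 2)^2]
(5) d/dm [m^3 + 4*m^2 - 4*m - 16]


(1) = -4.29*s^2 + 1.82*s + 2.27
(2) = -6
(3) = b + 2*d + 5
(4) = 2
(5) = 3*m^2 + 8*m - 4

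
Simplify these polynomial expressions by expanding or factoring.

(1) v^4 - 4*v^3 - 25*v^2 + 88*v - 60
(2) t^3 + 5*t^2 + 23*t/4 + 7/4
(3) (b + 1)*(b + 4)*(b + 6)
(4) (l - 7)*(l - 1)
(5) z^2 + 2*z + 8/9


(1) = (v - 6)*(v - 2)*(v - 1)*(v + 5)
(2) = (t + 1/2)*(t + 1)*(t + 7/2)
(3) = b^3 + 11*b^2 + 34*b + 24
(4) = l^2 - 8*l + 7
(5) = (z + 2/3)*(z + 4/3)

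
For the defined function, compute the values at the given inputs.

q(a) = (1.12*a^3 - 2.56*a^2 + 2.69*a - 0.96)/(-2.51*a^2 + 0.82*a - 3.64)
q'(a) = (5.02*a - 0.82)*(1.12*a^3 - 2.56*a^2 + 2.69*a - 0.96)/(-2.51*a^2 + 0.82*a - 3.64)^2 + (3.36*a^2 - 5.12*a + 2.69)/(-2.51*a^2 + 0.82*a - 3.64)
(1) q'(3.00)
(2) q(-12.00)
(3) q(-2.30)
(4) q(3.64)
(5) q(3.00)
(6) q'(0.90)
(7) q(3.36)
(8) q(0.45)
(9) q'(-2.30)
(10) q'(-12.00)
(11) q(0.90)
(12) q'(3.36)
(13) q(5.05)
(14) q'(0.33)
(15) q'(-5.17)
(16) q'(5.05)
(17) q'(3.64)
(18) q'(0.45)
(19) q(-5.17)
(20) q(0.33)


(1) = -0.38
(2) = 6.23
(3) = 1.82
(4) = -0.85
(5) = -0.60
(6) = -0.13
(7) = -0.74
(8) = 0.04
(9) = -0.51
(10) = -0.45
(11) = -0.04
(12) = -0.39
(13) = -1.44
(14) = -0.39
(15) = -0.45
(16) = -0.43
(17) = -0.40
(18) = -0.30
(19) = 3.18
(20) = 0.09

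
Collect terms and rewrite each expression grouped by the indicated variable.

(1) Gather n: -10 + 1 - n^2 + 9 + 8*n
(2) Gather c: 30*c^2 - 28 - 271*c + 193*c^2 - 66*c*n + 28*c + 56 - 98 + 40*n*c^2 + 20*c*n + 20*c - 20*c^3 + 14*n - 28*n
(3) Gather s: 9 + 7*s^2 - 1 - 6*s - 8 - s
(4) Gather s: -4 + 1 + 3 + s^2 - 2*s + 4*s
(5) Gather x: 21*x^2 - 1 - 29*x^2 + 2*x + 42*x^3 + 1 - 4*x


(1) = -n^2 + 8*n
(2) = -20*c^3 + c^2*(40*n + 223) + c*(-46*n - 223) - 14*n - 70
(3) = 7*s^2 - 7*s
(4) = s^2 + 2*s
(5) = 42*x^3 - 8*x^2 - 2*x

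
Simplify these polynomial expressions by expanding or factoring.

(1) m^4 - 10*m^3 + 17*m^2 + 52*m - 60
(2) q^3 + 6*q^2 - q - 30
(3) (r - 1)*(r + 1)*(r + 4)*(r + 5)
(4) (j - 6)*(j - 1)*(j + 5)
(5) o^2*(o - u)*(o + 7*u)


(1) = (m - 6)*(m - 5)*(m - 1)*(m + 2)
(2) = (q - 2)*(q + 3)*(q + 5)
(3) = r^4 + 9*r^3 + 19*r^2 - 9*r - 20
(4) = j^3 - 2*j^2 - 29*j + 30
(5) = o^4 + 6*o^3*u - 7*o^2*u^2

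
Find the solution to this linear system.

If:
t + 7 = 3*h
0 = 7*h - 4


Then:
h = 4/7
t = -37/7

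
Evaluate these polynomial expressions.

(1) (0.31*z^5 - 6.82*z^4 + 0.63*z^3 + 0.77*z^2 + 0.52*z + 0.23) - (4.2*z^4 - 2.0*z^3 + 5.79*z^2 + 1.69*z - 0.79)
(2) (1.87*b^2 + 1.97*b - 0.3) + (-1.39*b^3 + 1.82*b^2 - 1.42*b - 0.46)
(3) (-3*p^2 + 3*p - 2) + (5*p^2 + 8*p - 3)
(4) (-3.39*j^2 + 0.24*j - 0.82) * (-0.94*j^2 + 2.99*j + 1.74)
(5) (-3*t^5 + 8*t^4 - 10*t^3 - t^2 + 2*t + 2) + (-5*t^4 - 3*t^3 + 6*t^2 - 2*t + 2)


(1) = 0.31*z^5 - 11.02*z^4 + 2.63*z^3 - 5.02*z^2 - 1.17*z + 1.02
(2) = -1.39*b^3 + 3.69*b^2 + 0.55*b - 0.76
(3) = 2*p^2 + 11*p - 5
(4) = 3.1866*j^4 - 10.3617*j^3 - 4.4102*j^2 - 2.0342*j - 1.4268
(5) = -3*t^5 + 3*t^4 - 13*t^3 + 5*t^2 + 4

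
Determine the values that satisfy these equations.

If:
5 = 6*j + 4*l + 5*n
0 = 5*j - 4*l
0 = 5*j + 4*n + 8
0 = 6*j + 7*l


Then:
No Solution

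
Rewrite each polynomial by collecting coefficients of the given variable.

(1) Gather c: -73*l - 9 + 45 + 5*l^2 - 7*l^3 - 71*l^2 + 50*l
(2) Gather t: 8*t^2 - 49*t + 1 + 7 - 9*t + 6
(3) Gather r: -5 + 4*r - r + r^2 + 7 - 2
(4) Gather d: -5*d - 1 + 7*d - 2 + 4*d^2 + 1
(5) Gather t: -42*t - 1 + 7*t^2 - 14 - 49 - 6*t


(1) = -7*l^3 - 66*l^2 - 23*l + 36
(2) = 8*t^2 - 58*t + 14
(3) = r^2 + 3*r
(4) = 4*d^2 + 2*d - 2
(5) = 7*t^2 - 48*t - 64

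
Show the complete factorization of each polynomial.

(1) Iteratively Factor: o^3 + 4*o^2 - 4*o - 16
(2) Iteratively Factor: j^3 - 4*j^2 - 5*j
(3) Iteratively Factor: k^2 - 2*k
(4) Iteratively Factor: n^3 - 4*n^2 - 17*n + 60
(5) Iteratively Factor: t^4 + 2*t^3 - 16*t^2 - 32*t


(1) = (o - 2)*(o^2 + 6*o + 8) = (o - 2)*(o + 4)*(o + 2)
(2) = (j + 1)*(j^2 - 5*j) = j*(j + 1)*(j - 5)
(3) = (k - 2)*(k)
(4) = (n + 4)*(n^2 - 8*n + 15) = (n - 3)*(n + 4)*(n - 5)
(5) = (t - 4)*(t^3 + 6*t^2 + 8*t) = (t - 4)*(t + 2)*(t^2 + 4*t) = t*(t - 4)*(t + 2)*(t + 4)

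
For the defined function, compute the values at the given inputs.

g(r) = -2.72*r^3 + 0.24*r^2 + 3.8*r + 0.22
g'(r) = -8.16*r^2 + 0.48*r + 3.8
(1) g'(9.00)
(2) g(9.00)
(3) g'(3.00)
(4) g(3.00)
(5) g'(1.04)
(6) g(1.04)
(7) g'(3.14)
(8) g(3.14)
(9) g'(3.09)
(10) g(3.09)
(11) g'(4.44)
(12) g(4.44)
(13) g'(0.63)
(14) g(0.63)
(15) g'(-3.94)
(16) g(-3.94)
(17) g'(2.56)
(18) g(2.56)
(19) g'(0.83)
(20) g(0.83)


(1) = -652.84
(2) = -1929.02
(3) = -68.20
(4) = -59.66
(5) = -4.53
(6) = 1.37
(7) = -75.15
(8) = -69.69
(9) = -72.63
(10) = -66.00
(11) = -154.93
(12) = -216.25
(13) = 0.86
(14) = 2.03
(15) = -124.76
(16) = 155.34
(17) = -48.45
(18) = -34.11
(19) = -1.42
(20) = 1.98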